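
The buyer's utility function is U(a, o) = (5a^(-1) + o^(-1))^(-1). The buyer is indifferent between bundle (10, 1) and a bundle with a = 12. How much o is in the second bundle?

o = 12/13

U depends on (a, o) only through S = 5a^(-1) + o^(-1), so equal utility means equal S. At (10, 1): S = 1.5.
With a = 12: 5·12^(-1) = 5/12, so o^(-1) = 1.5 − 5/12 = 13/12.
Hence o = 1/(13/12) = 12/13.
Check: U(12, 12/13) = 0.6667.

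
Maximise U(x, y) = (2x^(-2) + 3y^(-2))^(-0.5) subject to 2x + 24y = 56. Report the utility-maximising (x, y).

x* = 4, y* = 2

For CES with ρ = -2, MRS = (2/3)·(y/x)^3.
Tangency: set MRS = p_x/p_y = 2/24 = 1/12.
So (y/x)^3 = 0.125; taking the cube root, y/x = 0.5, i.e. y = 0.5·x.
Substitute into the budget 2·x + 24·y = 56: 14·x = 56, so x* = 4 and y* = 0.5·4 = 2.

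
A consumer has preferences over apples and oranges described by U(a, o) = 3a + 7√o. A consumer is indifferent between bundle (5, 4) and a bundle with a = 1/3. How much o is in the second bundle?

o = 16

U(5, 4) = 29.
Set U(1/3, o) = 29 and solve.
With a = 1/3: 7√o = 29 − 3·1/3 = 28, so √o = 4 and o = 16.
Check: U(1/3, 16) = 29.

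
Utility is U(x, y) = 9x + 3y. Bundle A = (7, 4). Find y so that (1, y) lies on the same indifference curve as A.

U(7, 4) = 75.
Set U(1, y) = 75 and solve.
9·1 + 3y = 75 ⇒ 3y = 66 ⇒ y = 22.
Check: U(1, 22) = 75.

y = 22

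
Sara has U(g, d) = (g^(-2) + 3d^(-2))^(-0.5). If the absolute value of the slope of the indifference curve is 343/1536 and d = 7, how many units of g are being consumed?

For CES with ρ = -2, MRS = (1/3)·(d/g)^3.
Setting (1/3)·(7/g)^3 = 343/1536 gives (7/g)^3 = 343/512, so 7/g = 0.875 and g = 8.

g = 8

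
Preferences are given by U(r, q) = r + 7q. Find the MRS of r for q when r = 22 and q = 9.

MRS = 1/7

MU_r = 1, MU_q = 7, so MRS = 1/7 at every bundle.
At (22, 9): MRS = 1/7.
The indifference curve has slope −1/7 at this bundle.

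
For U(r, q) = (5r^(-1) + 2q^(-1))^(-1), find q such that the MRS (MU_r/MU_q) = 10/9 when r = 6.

q = 4

For CES with ρ = -1, MRS = (5/2)·(q/r)^2.
Setting (5/2)·(q/6)^2 = 10/9 gives (q/6)^2 = 4/9, so q/6 = 2/3 and q = 4.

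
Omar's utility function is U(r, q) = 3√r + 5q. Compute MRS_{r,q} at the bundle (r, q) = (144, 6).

MU_r = 3/(2√r), MU_q = 5.
MRS = 3/(2√r) ÷ 5.
At (144, 6): MRS = 1/40.
The indifference curve has slope −1/40 at this bundle.

MRS = 1/40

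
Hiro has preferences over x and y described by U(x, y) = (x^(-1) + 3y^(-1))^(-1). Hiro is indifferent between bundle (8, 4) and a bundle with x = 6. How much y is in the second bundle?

y = 72/17

U depends on (x, y) only through S = x^(-1) + 3y^(-1), so equal utility means equal S. At (8, 4): S = 0.875.
With x = 6: 6^(-1) = 1/6, so 3y^(-1) = 0.875 − 1/6 = 17/24, i.e. y^(-1) = 17/72.
Hence y = 1/(17/72) = 72/17.
Check: U(6, 72/17) = 1.1429.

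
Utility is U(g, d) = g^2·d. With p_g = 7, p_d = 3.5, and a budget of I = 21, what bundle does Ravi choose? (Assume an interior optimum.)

g* = 2, d* = 2

MU_g = 2·g·d and MU_d = g^2.
MRS = MU_g/MU_d = (2/1)·d/g.
Tangency: set MRS = p_g/p_d = 7/3.5 = 2.
So (2/1)·d/g = 2, i.e. d = g.
Substitute into the budget 7·g + 3.5·d = 21: 10.5·g = 21, so g* = 2.
Then d* = 2.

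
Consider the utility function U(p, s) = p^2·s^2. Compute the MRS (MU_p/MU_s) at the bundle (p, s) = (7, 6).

MRS = 6/7

MU_p = 2·p·s^2 and MU_s = 2·p^2·s.
MRS = MU_p/MU_s = s/p.
At (7, 6): MRS = 6/7.
So at (7, 6) the consumer would give up 6/7 units of s for one more unit of p.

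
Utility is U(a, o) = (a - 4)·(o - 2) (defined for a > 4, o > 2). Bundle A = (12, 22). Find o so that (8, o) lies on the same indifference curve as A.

o = 42

U(12, 22) = 160.
Set U(8, o) = 160 and solve.
With a = 8: (8 − 4) = 4, so (o − 2) = 160/4 = 40.
So o = 2 + 40 = 42.
Check: U(8, 42) = 160.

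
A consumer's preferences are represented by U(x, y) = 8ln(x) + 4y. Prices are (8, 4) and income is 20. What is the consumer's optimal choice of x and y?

x* = 1, y* = 3

MU_x = 8/x, MU_y = 4.
MRS = 8/x ÷ 4.
Tangency: set MRS = p_x/p_y = 8/4 = 2.
MRS depends only on x: 2/x = 2 ⇒ x* = 2/2 = 1.
From the budget, 4·y = 20 − 8·1 = 12, so y* = 3.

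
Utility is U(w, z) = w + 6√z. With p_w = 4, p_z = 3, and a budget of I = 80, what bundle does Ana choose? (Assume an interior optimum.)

MU_w = 1, MU_z = 6/(2√z).
MRS = 1 ÷ (6/(2√z)).
Tangency: set MRS = p_w/p_z = 4/3.
MRS depends only on z: (1/3)·√z = 4/3 ⇒ √z = (4/3)/(1/3) = 4 ⇒ z* = 16.
From the budget, 4·w = 80 − 3·16 = 32, so w* = 8.

w* = 8, z* = 16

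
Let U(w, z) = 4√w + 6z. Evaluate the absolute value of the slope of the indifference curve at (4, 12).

MRS = 1/6

MU_w = 4/(2√w), MU_z = 6.
MRS = 4/(2√w) ÷ 6.
At (4, 12): MRS = 1/6.
The indifference curve has slope −1/6 at this bundle.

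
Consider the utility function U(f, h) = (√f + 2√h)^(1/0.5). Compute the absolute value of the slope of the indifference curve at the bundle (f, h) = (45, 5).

For CES with ρ = 0.5, MRS = (1/2)·√(h/f).
At (45, 5): MRS = 1/6.
So at (45, 5) the consumer would give up 1/6 units of h for one more unit of f.

MRS = 1/6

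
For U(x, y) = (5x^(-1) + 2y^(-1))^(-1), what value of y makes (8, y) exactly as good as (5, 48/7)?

y = 3

U depends on (x, y) only through S = 5x^(-1) + 2y^(-1), so equal utility means equal S. At (5, 48/7): S = 31/24.
With x = 8: 5·8^(-1) = 0.625, so 2y^(-1) = 31/24 − 0.625 = 2/3, i.e. y^(-1) = 1/3.
Hence y = 1/(1/3) = 3.
Check: U(8, 3) = 0.7742.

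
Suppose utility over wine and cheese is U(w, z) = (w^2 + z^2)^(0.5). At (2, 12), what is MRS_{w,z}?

MRS = 1/6

For CES with ρ = 2, MRS = (z/w)^(-1).
At (2, 12): MRS = 1/6.
That is, one extra unit of w is worth 1/6 units of z at the margin.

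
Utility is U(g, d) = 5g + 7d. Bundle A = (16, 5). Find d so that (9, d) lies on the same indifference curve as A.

U(16, 5) = 115.
Set U(9, d) = 115 and solve.
5·9 + 7d = 115 ⇒ 7d = 70 ⇒ d = 10.
Check: U(9, 10) = 115.

d = 10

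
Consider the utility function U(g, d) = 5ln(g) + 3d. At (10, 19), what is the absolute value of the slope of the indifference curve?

MU_g = 5/g, MU_d = 3.
MRS = 5/g ÷ 3.
At (10, 19): MRS = 1/6.
The indifference curve has slope −1/6 at this bundle.

MRS = 1/6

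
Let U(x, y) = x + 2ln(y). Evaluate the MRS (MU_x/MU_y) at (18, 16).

MU_x = 1, MU_y = 2/y.
MRS = 1 ÷ (2/y).
At (18, 16): MRS = 8.
That is, one extra unit of x is worth 8 units of y at the margin.

MRS = 8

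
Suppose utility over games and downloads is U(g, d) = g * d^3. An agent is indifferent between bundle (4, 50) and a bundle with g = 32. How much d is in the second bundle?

d = 25

U(4, 50) = 500000.
Set U(32, d) = 500000 and solve.
With g = 32: d^3 = 500000/32 = 15625; taking the cube root, d = 25.
Check: U(32, 25) = 500000.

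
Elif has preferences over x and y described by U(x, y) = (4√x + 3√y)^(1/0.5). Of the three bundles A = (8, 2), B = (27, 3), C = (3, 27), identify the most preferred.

Evaluate utility at each bundle:
U(A) = 242.000.
U(B) = 675.000.
U(C) = 507.000.
Highest utility is B, so B ≻ C ≻ A.

Bundle B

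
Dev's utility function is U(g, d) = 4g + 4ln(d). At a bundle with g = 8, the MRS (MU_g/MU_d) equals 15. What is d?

MU_g = 4, MU_d = 4/d.
MRS = 4 ÷ (4/d).
MRS depends only on d: d = 15 ⇒ d = 15.

d = 15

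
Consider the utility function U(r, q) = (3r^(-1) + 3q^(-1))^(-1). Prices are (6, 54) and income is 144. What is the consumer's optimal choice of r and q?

r* = 6, q* = 2

For CES with ρ = -1, MRS = (q/r)^2.
Tangency: set MRS = p_r/p_q = 6/54 = 1/9.
So (q/r)^2 = 1/9; taking the square root, q/r = 1/3, i.e. q = (1/3)·r.
Substitute into the budget 6·r + 54·q = 144: 24·r = 144, so r* = 6 and q* = (1/3)·6 = 2.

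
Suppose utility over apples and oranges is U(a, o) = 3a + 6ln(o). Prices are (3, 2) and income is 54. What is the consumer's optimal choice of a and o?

a* = 16, o* = 3

MU_a = 3, MU_o = 6/o.
MRS = 3 ÷ (6/o).
Tangency: set MRS = p_a/p_o = 3/2 = 1.5.
MRS depends only on o: 0.5·o = 1.5 ⇒ o* = 1.5/0.5 = 3.
From the budget, 3·a = 54 − 2·3 = 48, so a* = 16.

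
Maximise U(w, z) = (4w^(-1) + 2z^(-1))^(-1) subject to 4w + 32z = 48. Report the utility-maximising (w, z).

w* = 4, z* = 1

For CES with ρ = -1, MRS = (4/2)·(z/w)^2.
Tangency: set MRS = p_w/p_z = 4/32 = 0.125.
So (z/w)^2 = 1/16; taking the square root, z/w = 0.25, i.e. z = 0.25·w.
Substitute into the budget 4·w + 32·z = 48: 12·w = 48, so w* = 4 and z* = 0.25·4 = 1.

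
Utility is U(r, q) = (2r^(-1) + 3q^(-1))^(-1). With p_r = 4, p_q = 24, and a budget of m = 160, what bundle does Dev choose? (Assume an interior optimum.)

r* = 10, q* = 5

For CES with ρ = -1, MRS = (2/3)·(q/r)^2.
Tangency: set MRS = p_r/p_q = 4/24 = 1/6.
So (q/r)^2 = 0.25; taking the square root, q/r = 0.5, i.e. q = 0.5·r.
Substitute into the budget 4·r + 24·q = 160: 16·r = 160, so r* = 10 and q* = 0.5·10 = 5.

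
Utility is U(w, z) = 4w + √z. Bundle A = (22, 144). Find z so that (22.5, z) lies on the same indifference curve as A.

U(22, 144) = 100.
Set U(22.5, z) = 100 and solve.
With w = 22.5: √z = 100 − 4·22.5 = 10, so √z = 10 and z = 100.
Check: U(22.5, 100) = 100.

z = 100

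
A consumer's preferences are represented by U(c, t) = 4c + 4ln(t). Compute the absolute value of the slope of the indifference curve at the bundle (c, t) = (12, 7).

MU_c = 4, MU_t = 4/t.
MRS = 4 ÷ (4/t).
At (12, 7): MRS = 7.
So at (12, 7) the consumer would give up 7 units of t for one more unit of c.

MRS = 7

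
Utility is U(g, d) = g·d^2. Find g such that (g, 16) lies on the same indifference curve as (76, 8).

U(76, 8) = 4864.
Set U(g, 16) = 4864 and solve.
With d = 16: 16^2 = 256, so g = 4864/256 = 19.
Check: U(19, 16) = 4864.

g = 19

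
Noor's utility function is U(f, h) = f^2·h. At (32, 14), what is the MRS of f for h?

MRS = 0.875

MU_f = 2·f·h and MU_h = f^2.
MRS = MU_f/MU_h = (2/1)·h/f.
At (32, 14): MRS = 0.875.
So at (32, 14) the consumer would give up 0.875 units of h for one more unit of f.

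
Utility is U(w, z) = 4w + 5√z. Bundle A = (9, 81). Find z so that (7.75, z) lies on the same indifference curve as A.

U(9, 81) = 81.
Set U(7.75, z) = 81 and solve.
With w = 7.75: 5√z = 81 − 4·7.75 = 50, so √z = 10 and z = 100.
Check: U(7.75, 100) = 81.

z = 100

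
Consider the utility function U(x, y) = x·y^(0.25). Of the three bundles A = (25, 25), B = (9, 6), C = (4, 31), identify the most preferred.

Bundle A

Evaluate utility at each bundle:
U(A) = 55.902.
U(B) = 14.086.
U(C) = 9.438.
Highest utility is A, so A ≻ B ≻ C.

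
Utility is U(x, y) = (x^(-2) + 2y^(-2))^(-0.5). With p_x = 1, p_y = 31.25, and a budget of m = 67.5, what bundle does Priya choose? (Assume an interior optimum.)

For CES with ρ = -2, MRS = (1/2)·(y/x)^3.
Tangency: set MRS = p_x/p_y = 1/31.25 = 4/125.
So (y/x)^3 = 8/125; taking the cube root, y/x = 0.4, i.e. y = 0.4·x.
Substitute into the budget 1·x + 31.25·y = 67.5: 13.5·x = 67.5, so x* = 5 and y* = 0.4·5 = 2.

x* = 5, y* = 2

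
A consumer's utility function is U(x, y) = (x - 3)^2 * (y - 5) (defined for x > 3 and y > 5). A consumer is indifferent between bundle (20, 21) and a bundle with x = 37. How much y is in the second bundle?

y = 9

U(20, 21) = 4624.
Set U(37, y) = 4624 and solve.
With x = 37: (37 − 3)^2 = 1156, so (y − 5) = 4624/1156 = 4.
So y = 5 + 4 = 9.
Check: U(37, 9) = 4624.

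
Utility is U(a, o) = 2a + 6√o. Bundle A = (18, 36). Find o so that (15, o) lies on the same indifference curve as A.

U(18, 36) = 72.
Set U(15, o) = 72 and solve.
With a = 15: 6√o = 72 − 2·15 = 42, so √o = 7 and o = 49.
Check: U(15, 49) = 72.

o = 49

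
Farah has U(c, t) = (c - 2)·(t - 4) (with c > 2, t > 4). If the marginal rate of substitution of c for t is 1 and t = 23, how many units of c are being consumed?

MU_c = (t−4), MU_t = (c−2).
MRS = (t−4)/(c−2).
Substitute t = 23: MRS = 19/(c − 2). Setting this equal to 1 gives c − 2 = 19/1 = 19, so c = 21.

c = 21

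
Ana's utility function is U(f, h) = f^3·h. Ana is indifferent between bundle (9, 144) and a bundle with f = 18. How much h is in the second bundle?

h = 18

U(9, 144) = 104976.
Set U(18, h) = 104976 and solve.
With f = 18: 18^3 = 5832, so h = 104976/5832 = 18.
Check: U(18, 18) = 104976.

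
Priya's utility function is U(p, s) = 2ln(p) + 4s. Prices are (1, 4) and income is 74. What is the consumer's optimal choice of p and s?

p* = 2, s* = 18

MU_p = 2/p, MU_s = 4.
MRS = 2/p ÷ 4.
Tangency: set MRS = p_p/p_s = 1/4 = 0.25.
MRS depends only on p: 0.5/p = 0.25 ⇒ p* = 0.5/0.25 = 2.
From the budget, 4·s = 74 − 1·2 = 72, so s* = 18.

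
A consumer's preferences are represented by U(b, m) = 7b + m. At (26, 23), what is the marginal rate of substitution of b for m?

MRS = 7

MU_b = 7, MU_m = 1, so MRS = 7/1 = 7 at every bundle.
At (26, 23): MRS = 7.
The indifference curve has slope −7 at this bundle.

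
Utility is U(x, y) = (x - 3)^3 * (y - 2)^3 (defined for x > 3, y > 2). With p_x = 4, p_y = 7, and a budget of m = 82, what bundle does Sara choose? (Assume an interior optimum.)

x* = 10, y* = 6

MU_x = 3·(x−3)^2·(y−2)^3, MU_y = 3·(x−3)^3·(y−2)^2.
MRS = (y−2)/(x−3).
Tangency: set MRS = p_x/p_y = 4/7.
So (y − 2)/(x − 3) = 4/7, i.e. (y − 2) = (4/7)·(x − 3).
Rewrite the budget in excess-of-subsistence terms: 4·(x − 3) + 7·(y − 2) = 82 − 4·3 − 7·2 = 56.
Substituting, 8·(x − 3) = 56, so x − 3 = 7 and x* = 10.
Then y − 2 = (4/7)·7 = 4, so y* = 6.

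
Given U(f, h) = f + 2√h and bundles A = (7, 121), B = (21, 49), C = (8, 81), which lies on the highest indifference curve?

Bundle B

Evaluate utility at each bundle:
U(A) = 29.000.
U(B) = 35.000.
U(C) = 26.000.
Highest utility is B, so B ≻ A ≻ C.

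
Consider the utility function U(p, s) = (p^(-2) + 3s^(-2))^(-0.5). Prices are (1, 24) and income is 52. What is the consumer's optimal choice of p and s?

For CES with ρ = -2, MRS = (1/3)·(s/p)^3.
Tangency: set MRS = p_p/p_s = 1/24.
So (s/p)^3 = 0.125; taking the cube root, s/p = 0.5, i.e. s = 0.5·p.
Substitute into the budget 1·p + 24·s = 52: 13·p = 52, so p* = 4 and s* = 0.5·4 = 2.

p* = 4, s* = 2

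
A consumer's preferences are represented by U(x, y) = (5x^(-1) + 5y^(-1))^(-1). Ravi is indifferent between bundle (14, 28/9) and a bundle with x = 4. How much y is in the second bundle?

U depends on (x, y) only through S = 5x^(-1) + 5y^(-1), so equal utility means equal S. At (14, 28/9): S = 55/28.
With x = 4: 5·4^(-1) = 1.25, so 5y^(-1) = 55/28 − 1.25 = 5/7, i.e. y^(-1) = 1/7.
Hence y = 1/(1/7) = 7.
Check: U(4, 7) = 0.5091.

y = 7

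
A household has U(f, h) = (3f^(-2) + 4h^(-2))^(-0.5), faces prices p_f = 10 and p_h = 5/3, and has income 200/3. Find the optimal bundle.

f* = 5, h* = 10

For CES with ρ = -2, MRS = (3/4)·(h/f)^3.
Tangency: set MRS = p_f/p_h = 10/(5/3) = 6.
So (h/f)^3 = 8; taking the cube root, h/f = 2, i.e. h = 2·f.
Substitute into the budget 10·f + (5/3)·h = 200/3: (40/3)·f = 200/3, so f* = 5 and h* = 2·5 = 10.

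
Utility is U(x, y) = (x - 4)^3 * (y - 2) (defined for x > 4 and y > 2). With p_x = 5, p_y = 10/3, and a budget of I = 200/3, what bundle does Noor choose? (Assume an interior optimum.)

MU_x = 3·(x−4)^2·(y−2), MU_y = (x−4)^3.
MRS = (3/1)·(y−2)/(x−4).
Tangency: set MRS = p_x/p_y = 5/(10/3) = 1.5.
So (3/1)·(y − 2)/(x − 4) = 1.5, i.e. (y − 2) = 0.5·(x − 4).
Rewrite the budget in excess-of-subsistence terms: 5·(x − 4) + (10/3)·(y − 2) = 200/3 − 5·4 − (10/3)·2 = 40.
Substituting, (20/3)·(x − 4) = 40, so x − 4 = 6 and x* = 10.
Then y − 2 = 0.5·6 = 3, so y* = 5.

x* = 10, y* = 5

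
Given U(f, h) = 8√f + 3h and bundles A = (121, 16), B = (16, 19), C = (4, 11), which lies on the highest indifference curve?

Evaluate utility at each bundle:
U(A) = 136.000.
U(B) = 89.000.
U(C) = 49.000.
Highest utility is A, so A ≻ B ≻ C.

Bundle A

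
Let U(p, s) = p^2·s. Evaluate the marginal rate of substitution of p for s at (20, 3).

MU_p = 2·p·s and MU_s = p^2.
MRS = MU_p/MU_s = (2/1)·s/p.
At (20, 3): MRS = 0.3.
That is, one extra unit of p is worth 0.3 units of s at the margin.

MRS = 0.3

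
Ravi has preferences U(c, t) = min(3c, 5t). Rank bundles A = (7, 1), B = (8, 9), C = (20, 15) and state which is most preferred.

Bundle C

Evaluate utility at each bundle:
U(A) = 5.
U(B) = 24.
U(C) = 60.
Highest utility is C, so C ≻ B ≻ A.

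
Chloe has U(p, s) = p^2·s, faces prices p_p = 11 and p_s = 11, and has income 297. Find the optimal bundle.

p* = 18, s* = 9

MU_p = 2·p·s and MU_s = p^2.
MRS = MU_p/MU_s = (2/1)·s/p.
Tangency: set MRS = p_p/p_s = 11/11 = 1.
So (2/1)·s/p = 1, i.e. s = 0.5·p.
Substitute into the budget 11·p + 11·s = 297: 16.5·p = 297, so p* = 18.
Then s* = 0.5·18 = 9.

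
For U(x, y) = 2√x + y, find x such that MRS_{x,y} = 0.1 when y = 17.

x = 100

MU_x = 2/(2√x), MU_y = 1.
MRS = 2/(2√x) ÷ 1.
MRS depends only on x: 1/√x = 0.1 ⇒ √x = 1/0.1 = 10 ⇒ x = 100.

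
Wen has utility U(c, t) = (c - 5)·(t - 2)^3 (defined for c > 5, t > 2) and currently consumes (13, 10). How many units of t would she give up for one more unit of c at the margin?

MRS = 1/3

MU_c = (t−2)^3, MU_t = 3·(c−5)·(t−2)^2.
MRS = (1/3)·(t−2)/(c−5).
At (13, 10): MRS = 1/3.
So at (13, 10) the consumer would give up 1/3 units of t for one more unit of c.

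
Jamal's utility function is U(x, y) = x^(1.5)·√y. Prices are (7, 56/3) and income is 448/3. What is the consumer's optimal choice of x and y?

x* = 16, y* = 2

MU_x = 1.5·√x·√y and MU_y = 0.5·x^(1.5)·y^(-0.5).
MRS = MU_x/MU_y = (3)·y/x.
Tangency: set MRS = p_x/p_y = 7/(56/3) = 0.375.
So (3)·y/x = 0.375, i.e. y = 0.125·x.
Substitute into the budget 7·x + (56/3)·y = 448/3: (28/3)·x = 448/3, so x* = 16.
Then y* = 0.125·16 = 2.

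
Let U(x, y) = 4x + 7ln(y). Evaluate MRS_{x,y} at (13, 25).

MU_x = 4, MU_y = 7/y.
MRS = 4 ÷ (7/y).
At (13, 25): MRS = 100/7.
The indifference curve has slope −100/7 at this bundle.

MRS = 100/7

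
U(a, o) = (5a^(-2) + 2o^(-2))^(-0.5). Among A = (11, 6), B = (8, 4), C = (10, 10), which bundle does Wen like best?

Evaluate utility at each bundle:
U(A) = 3.213.
U(B) = 2.219.
U(C) = 3.780.
Highest utility is C, so C ≻ A ≻ B.

Bundle C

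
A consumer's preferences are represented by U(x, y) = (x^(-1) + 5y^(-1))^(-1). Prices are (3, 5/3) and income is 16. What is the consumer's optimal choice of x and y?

x* = 2, y* = 6

For CES with ρ = -1, MRS = (1/5)·(y/x)^2.
Tangency: set MRS = p_x/p_y = 3/(5/3) = 1.8.
So (y/x)^2 = 9; taking the square root, y/x = 3, i.e. y = 3·x.
Substitute into the budget 3·x + (5/3)·y = 16: 8·x = 16, so x* = 2 and y* = 3·2 = 6.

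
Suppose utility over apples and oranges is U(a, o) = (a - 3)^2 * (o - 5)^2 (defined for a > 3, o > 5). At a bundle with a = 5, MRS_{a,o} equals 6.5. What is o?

MU_a = 2·(a−3)·(o−5)^2, MU_o = 2·(a−3)^2·(o−5).
MRS = (o−5)/(a−3).
Substitute a = 5: MRS = (o − 5)/2. Setting this equal to 6.5 gives o − 5 = 6.5·2 = 13, so o = 18.

o = 18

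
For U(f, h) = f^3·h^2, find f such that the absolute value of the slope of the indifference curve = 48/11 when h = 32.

f = 11

MU_f = 3·f^2·h^2 and MU_h = 2·f^3·h.
MRS = MU_f/MU_h = (3/2)·h/f.
Substitute h = 32: MRS = 48/f. Setting 48/f = 48/11 gives f = 48/(48/11) = 11.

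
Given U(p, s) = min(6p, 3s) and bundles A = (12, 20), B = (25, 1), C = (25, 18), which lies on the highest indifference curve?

Bundle A

Evaluate utility at each bundle:
U(A) = 60.
U(B) = 3.
U(C) = 54.
Highest utility is A, so A ≻ C ≻ B.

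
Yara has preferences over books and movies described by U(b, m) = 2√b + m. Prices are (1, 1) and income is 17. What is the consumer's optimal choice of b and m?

MU_b = 2/(2√b), MU_m = 1.
MRS = 2/(2√b) ÷ 1.
Tangency: set MRS = p_b/p_m = 1/1 = 1.
MRS depends only on b: 1/√b = 1 ⇒ √b = 1/1 = 1 ⇒ b* = 1.
From the budget, 1·m = 17 − 1·1 = 16, so m* = 16.

b* = 1, m* = 16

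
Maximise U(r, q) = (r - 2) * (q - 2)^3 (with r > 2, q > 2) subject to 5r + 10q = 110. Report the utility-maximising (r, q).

r* = 6, q* = 8

MU_r = (q−2)^3, MU_q = 3·(r−2)·(q−2)^2.
MRS = (1/3)·(q−2)/(r−2).
Tangency: set MRS = p_r/p_q = 5/10 = 0.5.
So (1/3)·(q − 2)/(r − 2) = 0.5, i.e. (q − 2) = 1.5·(r − 2).
Rewrite the budget in excess-of-subsistence terms: 5·(r − 2) + 10·(q − 2) = 110 − 5·2 − 10·2 = 80.
Substituting, 20·(r − 2) = 80, so r − 2 = 4 and r* = 6.
Then q − 2 = 1.5·4 = 6, so q* = 8.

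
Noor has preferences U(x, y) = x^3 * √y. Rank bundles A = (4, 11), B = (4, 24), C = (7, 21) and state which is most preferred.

Bundle C

Evaluate utility at each bundle:
U(A) = 212.264.
U(B) = 313.535.
U(C) = 1571.823.
Highest utility is C, so C ≻ B ≻ A.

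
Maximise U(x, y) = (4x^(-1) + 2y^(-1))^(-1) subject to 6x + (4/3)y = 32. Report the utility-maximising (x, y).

x* = 4, y* = 6

For CES with ρ = -1, MRS = (4/2)·(y/x)^2.
Tangency: set MRS = p_x/p_y = 6/(4/3) = 4.5.
So (y/x)^2 = 2.25; taking the square root, y/x = 1.5, i.e. y = 1.5·x.
Substitute into the budget 6·x + (4/3)·y = 32: 8·x = 32, so x* = 4 and y* = 1.5·4 = 6.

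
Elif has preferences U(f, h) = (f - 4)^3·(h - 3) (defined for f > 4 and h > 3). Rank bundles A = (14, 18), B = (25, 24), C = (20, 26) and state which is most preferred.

Evaluate utility at each bundle:
U(A) = 15000.
U(B) = 194481.
U(C) = 94208.
Highest utility is B, so B ≻ C ≻ A.

Bundle B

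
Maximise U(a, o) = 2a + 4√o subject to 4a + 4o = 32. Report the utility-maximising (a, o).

MU_a = 2, MU_o = 4/(2√o).
MRS = 2 ÷ (4/(2√o)).
Tangency: set MRS = p_a/p_o = 4/4 = 1.
MRS depends only on o: √o = 1 ⇒ √o = 1 ⇒ o* = 1.
From the budget, 4·a = 32 − 4·1 = 28, so a* = 7.

a* = 7, o* = 1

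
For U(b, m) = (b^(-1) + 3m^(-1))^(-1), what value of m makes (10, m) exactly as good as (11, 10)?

m = 165/16

U depends on (b, m) only through S = b^(-1) + 3m^(-1), so equal utility means equal S. At (11, 10): S = 43/110.
With b = 10: 10^(-1) = 0.1, so 3m^(-1) = 43/110 − 0.1 = 16/55, i.e. m^(-1) = 16/165.
Hence m = 1/(16/165) = 165/16.
Check: U(10, 165/16) = 2.5581.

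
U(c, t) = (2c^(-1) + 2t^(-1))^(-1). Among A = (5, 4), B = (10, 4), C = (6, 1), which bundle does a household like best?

Bundle B

Evaluate utility at each bundle:
U(A) = 1.111.
U(B) = 1.429.
U(C) = 0.429.
Highest utility is B, so B ≻ A ≻ C.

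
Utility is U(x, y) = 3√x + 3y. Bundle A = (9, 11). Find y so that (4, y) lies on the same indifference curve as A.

y = 12

U(9, 11) = 42.
Set U(4, y) = 42 and solve.
With x = 4: √4 = 2, so 3y = 42 − 3·2 = 36 and y = 12.
Check: U(4, 12) = 42.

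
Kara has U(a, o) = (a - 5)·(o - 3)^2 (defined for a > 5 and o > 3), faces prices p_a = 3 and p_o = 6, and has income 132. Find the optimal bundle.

MU_a = (o−3)^2, MU_o = 2·(a−5)·(o−3).
MRS = (1/2)·(o−3)/(a−5).
Tangency: set MRS = p_a/p_o = 3/6 = 0.5.
So (1/2)·(o − 3)/(a − 5) = 0.5, i.e. (o − 3) = (a − 5).
Rewrite the budget in excess-of-subsistence terms: 3·(a − 5) + 6·(o − 3) = 132 − 3·5 − 6·3 = 99.
Substituting, 9·(a − 5) = 99, so a − 5 = 11 and a* = 16.
Then o − 3 = 11, so o* = 14.

a* = 16, o* = 14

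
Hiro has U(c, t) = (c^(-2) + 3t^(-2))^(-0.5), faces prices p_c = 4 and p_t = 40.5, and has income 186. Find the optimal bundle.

For CES with ρ = -2, MRS = (1/3)·(t/c)^3.
Tangency: set MRS = p_c/p_t = 4/40.5 = 8/81.
So (t/c)^3 = 8/27; taking the cube root, t/c = 2/3, i.e. t = (2/3)·c.
Substitute into the budget 4·c + 40.5·t = 186: 31·c = 186, so c* = 6 and t* = (2/3)·6 = 4.

c* = 6, t* = 4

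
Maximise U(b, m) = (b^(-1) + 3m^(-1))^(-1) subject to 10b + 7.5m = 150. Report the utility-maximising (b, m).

For CES with ρ = -1, MRS = (1/3)·(m/b)^2.
Tangency: set MRS = p_b/p_m = 10/7.5 = 4/3.
So (m/b)^2 = 4; taking the square root, m/b = 2, i.e. m = 2·b.
Substitute into the budget 10·b + 7.5·m = 150: 25·b = 150, so b* = 6 and m* = 2·6 = 12.

b* = 6, m* = 12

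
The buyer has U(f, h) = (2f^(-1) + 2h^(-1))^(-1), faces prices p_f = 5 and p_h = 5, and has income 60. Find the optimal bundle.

For CES with ρ = -1, MRS = (h/f)^2.
Tangency: set MRS = p_f/p_h = 5/5 = 1.
So (h/f)^2 = 1; taking the square root, h/f = 1, i.e. h = f.
Substitute into the budget 5·f + 5·h = 60: 10·f = 60, so f* = 6 and h* = 6.

f* = 6, h* = 6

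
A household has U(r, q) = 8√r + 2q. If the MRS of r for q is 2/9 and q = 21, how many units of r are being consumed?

MU_r = 8/(2√r), MU_q = 2.
MRS = 8/(2√r) ÷ 2.
MRS depends only on r: 2/√r = 2/9 ⇒ √r = 2/(2/9) = 9 ⇒ r = 81.

r = 81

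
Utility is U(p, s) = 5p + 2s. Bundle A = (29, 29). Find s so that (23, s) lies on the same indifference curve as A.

U(29, 29) = 203.
Set U(23, s) = 203 and solve.
5·23 + 2s = 203 ⇒ 2s = 88 ⇒ s = 44.
Check: U(23, 44) = 203.

s = 44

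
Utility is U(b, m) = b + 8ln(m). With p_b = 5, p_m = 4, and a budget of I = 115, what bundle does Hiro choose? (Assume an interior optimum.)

b* = 15, m* = 10

MU_b = 1, MU_m = 8/m.
MRS = 1 ÷ (8/m).
Tangency: set MRS = p_b/p_m = 5/4 = 1.25.
MRS depends only on m: 0.125·m = 1.25 ⇒ m* = 1.25/0.125 = 10.
From the budget, 5·b = 115 − 4·10 = 75, so b* = 15.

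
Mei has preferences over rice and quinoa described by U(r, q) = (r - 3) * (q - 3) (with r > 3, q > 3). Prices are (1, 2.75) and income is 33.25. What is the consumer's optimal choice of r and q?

MU_r = (q−3), MU_q = (r−3).
MRS = (q−3)/(r−3).
Tangency: set MRS = p_r/p_q = 1/2.75 = 4/11.
So (q − 3)/(r − 3) = 4/11, i.e. (q − 3) = (4/11)·(r − 3).
Rewrite the budget in excess-of-subsistence terms: 1·(r − 3) + 2.75·(q − 3) = 33.25 − 1·3 − 2.75·3 = 22.
Substituting, 2·(r − 3) = 22, so r − 3 = 11 and r* = 14.
Then q − 3 = (4/11)·11 = 4, so q* = 7.

r* = 14, q* = 7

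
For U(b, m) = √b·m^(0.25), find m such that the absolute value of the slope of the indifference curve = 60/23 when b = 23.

MU_b = 0.5·b^(-0.5)·m^(0.25) and MU_m = 0.25·√b·m^(-0.75).
MRS = MU_b/MU_m = (2)·m/b.
Substitute b = 23: MRS = m/11.5. Setting m/11.5 = 60/23 gives m = (60/23)·11.5 = 30.

m = 30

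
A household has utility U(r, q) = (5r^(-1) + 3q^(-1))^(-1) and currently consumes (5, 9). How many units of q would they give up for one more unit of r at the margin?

For CES with ρ = -1, MRS = (5/3)·(q/r)^2.
At (5, 9): MRS = 5.4.
So at (5, 9) the consumer would give up 5.4 units of q for one more unit of r.

MRS = 5.4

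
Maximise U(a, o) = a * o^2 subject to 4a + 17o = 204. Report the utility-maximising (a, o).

MU_a = o^2 and MU_o = 2·a·o.
MRS = MU_a/MU_o = (1/2)·o/a.
Tangency: set MRS = p_a/p_o = 4/17.
So (1/2)·o/a = 4/17, i.e. o = (8/17)·a.
Substitute into the budget 4·a + 17·o = 204: 12·a = 204, so a* = 17.
Then o* = (8/17)·17 = 8.

a* = 17, o* = 8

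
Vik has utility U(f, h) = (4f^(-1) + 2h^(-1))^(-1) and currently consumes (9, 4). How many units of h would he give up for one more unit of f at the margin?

For CES with ρ = -1, MRS = (4/2)·(h/f)^2.
At (9, 4): MRS = 32/81.
So at (9, 4) the consumer would give up 32/81 units of h for one more unit of f.

MRS = 32/81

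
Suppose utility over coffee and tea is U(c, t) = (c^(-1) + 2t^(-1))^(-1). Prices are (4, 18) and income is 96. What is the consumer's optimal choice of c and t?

For CES with ρ = -1, MRS = (1/2)·(t/c)^2.
Tangency: set MRS = p_c/p_t = 4/18 = 2/9.
So (t/c)^2 = 4/9; taking the square root, t/c = 2/3, i.e. t = (2/3)·c.
Substitute into the budget 4·c + 18·t = 96: 16·c = 96, so c* = 6 and t* = (2/3)·6 = 4.

c* = 6, t* = 4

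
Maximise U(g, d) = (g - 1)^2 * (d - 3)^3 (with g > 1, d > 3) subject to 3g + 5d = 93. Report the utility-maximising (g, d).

MU_g = 2·(g−1)·(d−3)^3, MU_d = 3·(g−1)^2·(d−3)^2.
MRS = (2/3)·(d−3)/(g−1).
Tangency: set MRS = p_g/p_d = 3/5 = 0.6.
So (2/3)·(d − 3)/(g − 1) = 0.6, i.e. (d − 3) = 0.9·(g − 1).
Rewrite the budget in excess-of-subsistence terms: 3·(g − 1) + 5·(d − 3) = 93 − 3·1 − 5·3 = 75.
Substituting, 7.5·(g − 1) = 75, so g − 1 = 10 and g* = 11.
Then d − 3 = 0.9·10 = 9, so d* = 12.

g* = 11, d* = 12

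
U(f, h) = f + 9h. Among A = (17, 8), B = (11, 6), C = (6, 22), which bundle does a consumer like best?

Evaluate utility at each bundle:
U(A) = 89.
U(B) = 65.
U(C) = 204.
Highest utility is C, so C ≻ A ≻ B.

Bundle C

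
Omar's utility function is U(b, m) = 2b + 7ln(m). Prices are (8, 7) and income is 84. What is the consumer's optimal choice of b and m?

b* = 7, m* = 4

MU_b = 2, MU_m = 7/m.
MRS = 2 ÷ (7/m).
Tangency: set MRS = p_b/p_m = 8/7.
MRS depends only on m: (2/7)·m = 8/7 ⇒ m* = (8/7)/(2/7) = 4.
From the budget, 8·b = 84 − 7·4 = 56, so b* = 7.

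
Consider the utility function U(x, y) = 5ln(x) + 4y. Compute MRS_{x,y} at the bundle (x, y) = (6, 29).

MRS = 5/24

MU_x = 5/x, MU_y = 4.
MRS = 5/x ÷ 4.
At (6, 29): MRS = 5/24.
So at (6, 29) the consumer would give up 5/24 units of y for one more unit of x.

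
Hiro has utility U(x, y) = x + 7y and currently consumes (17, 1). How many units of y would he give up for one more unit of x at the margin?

MU_x = 1, MU_y = 7, so MRS = 1/7 at every bundle.
At (17, 1): MRS = 1/7.
So at (17, 1) the consumer would give up 1/7 units of y for one more unit of x.

MRS = 1/7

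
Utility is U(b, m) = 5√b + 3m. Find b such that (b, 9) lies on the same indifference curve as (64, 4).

b = 25

U(64, 4) = 52.
Set U(b, 9) = 52 and solve.
With m = 9: 5√b = 52 − 3·9 = 25, so √b = 5 and b = 25.
Check: U(25, 9) = 52.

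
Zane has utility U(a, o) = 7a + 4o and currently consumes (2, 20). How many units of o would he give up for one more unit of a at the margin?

MRS = 1.75

MU_a = 7, MU_o = 4, so MRS = 7/4 = 1.75 at every bundle.
At (2, 20): MRS = 1.75.
That is, one extra unit of a is worth 1.75 units of o at the margin.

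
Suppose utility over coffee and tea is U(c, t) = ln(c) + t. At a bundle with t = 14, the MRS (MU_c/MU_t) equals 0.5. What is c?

c = 2

MU_c = 1/c, MU_t = 1.
MRS = 1/c ÷ 1.
MRS depends only on c: 1/c = 0.5 ⇒ c = 1/0.5 = 2.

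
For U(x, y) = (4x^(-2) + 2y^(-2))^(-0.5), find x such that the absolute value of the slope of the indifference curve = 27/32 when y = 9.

For CES with ρ = -2, MRS = (4/2)·(y/x)^3.
Setting (4/2)·(9/x)^3 = 27/32 gives (9/x)^3 = 27/64, so 9/x = 0.75 and x = 12.

x = 12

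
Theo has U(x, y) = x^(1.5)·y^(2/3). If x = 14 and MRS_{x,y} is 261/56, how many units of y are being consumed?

y = 29

MU_x = 1.5·√x·y^(2/3) and MU_y = 2/3·x^(1.5)·y^(-1/3).
MRS = MU_x/MU_y = (2.25)·y/x.
Substitute x = 14: MRS = y/(56/9). Setting y/(56/9) = 261/56 gives y = (261/56)·(56/9) = 29.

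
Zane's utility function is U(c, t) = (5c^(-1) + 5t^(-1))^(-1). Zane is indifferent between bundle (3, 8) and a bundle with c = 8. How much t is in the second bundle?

U depends on (c, t) only through S = 5c^(-1) + 5t^(-1), so equal utility means equal S. At (3, 8): S = 55/24.
With c = 8: 5·8^(-1) = 0.625, so 5t^(-1) = 55/24 − 0.625 = 5/3, i.e. t^(-1) = 1/3.
Hence t = 1/(1/3) = 3.
Check: U(8, 3) = 0.4364.

t = 3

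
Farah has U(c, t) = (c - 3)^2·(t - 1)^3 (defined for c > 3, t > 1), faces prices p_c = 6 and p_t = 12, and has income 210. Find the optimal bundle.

MU_c = 2·(c−3)·(t−1)^3, MU_t = 3·(c−3)^2·(t−1)^2.
MRS = (2/3)·(t−1)/(c−3).
Tangency: set MRS = p_c/p_t = 6/12 = 0.5.
So (2/3)·(t − 1)/(c − 3) = 0.5, i.e. (t − 1) = 0.75·(c − 3).
Rewrite the budget in excess-of-subsistence terms: 6·(c − 3) + 12·(t − 1) = 210 − 6·3 − 12·1 = 180.
Substituting, 15·(c − 3) = 180, so c − 3 = 12 and c* = 15.
Then t − 1 = 0.75·12 = 9, so t* = 10.

c* = 15, t* = 10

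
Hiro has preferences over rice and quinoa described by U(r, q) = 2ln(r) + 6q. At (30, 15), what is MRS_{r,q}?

MRS = 1/90

MU_r = 2/r, MU_q = 6.
MRS = 2/r ÷ 6.
At (30, 15): MRS = 1/90.
The indifference curve has slope −1/90 at this bundle.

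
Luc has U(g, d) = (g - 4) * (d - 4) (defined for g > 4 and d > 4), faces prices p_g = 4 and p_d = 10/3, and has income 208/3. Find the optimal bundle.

g* = 9, d* = 10

MU_g = (d−4), MU_d = (g−4).
MRS = (d−4)/(g−4).
Tangency: set MRS = p_g/p_d = 4/(10/3) = 1.2.
So (d − 4)/(g − 4) = 1.2, i.e. (d − 4) = 1.2·(g − 4).
Rewrite the budget in excess-of-subsistence terms: 4·(g − 4) + (10/3)·(d − 4) = 208/3 − 4·4 − (10/3)·4 = 40.
Substituting, 8·(g − 4) = 40, so g − 4 = 5 and g* = 9.
Then d − 4 = 1.2·5 = 6, so d* = 10.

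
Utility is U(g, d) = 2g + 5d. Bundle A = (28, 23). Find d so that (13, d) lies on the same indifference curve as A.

d = 29

U(28, 23) = 171.
Set U(13, d) = 171 and solve.
2·13 + 5d = 171 ⇒ 5d = 145 ⇒ d = 29.
Check: U(13, 29) = 171.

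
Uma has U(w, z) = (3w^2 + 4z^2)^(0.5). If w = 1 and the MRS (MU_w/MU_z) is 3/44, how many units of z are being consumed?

For CES with ρ = 2, MRS = (3/4)·(z/w)^(-1).
Setting (3/4)·(z/1)^(-1) = 3/44 gives (z/1)^(-1) = 1/11, so z/1 = 11 and z = 11.

z = 11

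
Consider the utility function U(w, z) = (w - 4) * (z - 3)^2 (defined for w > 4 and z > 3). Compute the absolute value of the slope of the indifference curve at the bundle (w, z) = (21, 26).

MU_w = (z−3)^2, MU_z = 2·(w−4)·(z−3).
MRS = (1/2)·(z−3)/(w−4).
At (21, 26): MRS = 23/34.
The indifference curve has slope −23/34 at this bundle.

MRS = 23/34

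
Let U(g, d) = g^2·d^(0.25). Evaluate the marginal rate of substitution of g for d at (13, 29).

MRS = 232/13

MU_g = 2·g·d^(0.25) and MU_d = 0.25·g^2·d^(-0.75).
MRS = MU_g/MU_d = (8)·d/g.
At (13, 29): MRS = 232/13.
That is, one extra unit of g is worth 232/13 units of d at the margin.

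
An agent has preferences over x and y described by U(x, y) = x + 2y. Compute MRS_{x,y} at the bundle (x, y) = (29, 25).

MU_x = 1, MU_y = 2, so MRS = 1/2 = 0.5 at every bundle.
At (29, 25): MRS = 0.5.
So at (29, 25) the consumer would give up 0.5 units of y for one more unit of x.

MRS = 0.5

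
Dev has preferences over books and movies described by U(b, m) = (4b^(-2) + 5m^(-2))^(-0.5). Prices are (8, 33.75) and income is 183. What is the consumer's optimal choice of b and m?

For CES with ρ = -2, MRS = (4/5)·(m/b)^3.
Tangency: set MRS = p_b/p_m = 8/33.75 = 32/135.
So (m/b)^3 = 8/27; taking the cube root, m/b = 2/3, i.e. m = (2/3)·b.
Substitute into the budget 8·b + 33.75·m = 183: 30.5·b = 183, so b* = 6 and m* = (2/3)·6 = 4.

b* = 6, m* = 4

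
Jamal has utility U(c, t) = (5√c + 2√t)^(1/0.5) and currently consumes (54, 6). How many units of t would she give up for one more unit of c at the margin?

For CES with ρ = 0.5, MRS = (5/2)·√(t/c).
At (54, 6): MRS = 5/6.
The indifference curve has slope −5/6 at this bundle.

MRS = 5/6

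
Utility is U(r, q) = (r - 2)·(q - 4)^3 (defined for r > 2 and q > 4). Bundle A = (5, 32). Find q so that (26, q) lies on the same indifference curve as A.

q = 18

U(5, 32) = 65856.
Set U(26, q) = 65856 and solve.
With r = 26: (26 − 2) = 24, so (q − 4)^3 = 65856/24 = 2744.
Taking the cube root (with q > 4): q − 4 = 14, so q = 18.
Check: U(26, 18) = 65856.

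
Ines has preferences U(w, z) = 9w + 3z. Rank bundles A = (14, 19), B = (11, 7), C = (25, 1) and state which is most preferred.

Evaluate utility at each bundle:
U(A) = 183.
U(B) = 120.
U(C) = 228.
Highest utility is C, so C ≻ A ≻ B.

Bundle C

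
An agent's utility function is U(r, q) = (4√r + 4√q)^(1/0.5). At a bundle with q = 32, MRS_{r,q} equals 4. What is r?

For CES with ρ = 0.5, MRS = √(q/r).
Setting √(32/r) = 4 gives 32/r = 16 and r = 2.

r = 2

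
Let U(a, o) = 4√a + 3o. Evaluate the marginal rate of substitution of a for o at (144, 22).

MU_a = 4/(2√a), MU_o = 3.
MRS = 4/(2√a) ÷ 3.
At (144, 22): MRS = 1/18.
So at (144, 22) the consumer would give up 1/18 units of o for one more unit of a.

MRS = 1/18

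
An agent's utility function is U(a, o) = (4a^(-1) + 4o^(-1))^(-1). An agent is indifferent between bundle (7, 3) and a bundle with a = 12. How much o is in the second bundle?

o = 28/11

U depends on (a, o) only through S = 4a^(-1) + 4o^(-1), so equal utility means equal S. At (7, 3): S = 40/21.
With a = 12: 4·12^(-1) = 1/3, so 4o^(-1) = 40/21 − 1/3 = 11/7, i.e. o^(-1) = 11/28.
Hence o = 1/(11/28) = 28/11.
Check: U(12, 28/11) = 0.525.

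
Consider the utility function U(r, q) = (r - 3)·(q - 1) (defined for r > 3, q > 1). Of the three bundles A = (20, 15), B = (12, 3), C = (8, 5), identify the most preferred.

Bundle A

Evaluate utility at each bundle:
U(A) = 238.
U(B) = 18.
U(C) = 20.
Highest utility is A, so A ≻ C ≻ B.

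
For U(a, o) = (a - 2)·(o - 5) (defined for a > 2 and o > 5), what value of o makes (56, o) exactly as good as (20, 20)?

o = 10

U(20, 20) = 270.
Set U(56, o) = 270 and solve.
With a = 56: (56 − 2) = 54, so (o − 5) = 270/54 = 5.
So o = 5 + 5 = 10.
Check: U(56, 10) = 270.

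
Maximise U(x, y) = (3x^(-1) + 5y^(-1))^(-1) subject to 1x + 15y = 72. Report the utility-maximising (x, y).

For CES with ρ = -1, MRS = (3/5)·(y/x)^2.
Tangency: set MRS = p_x/p_y = 1/15.
So (y/x)^2 = 1/9; taking the square root, y/x = 1/3, i.e. y = (1/3)·x.
Substitute into the budget 1·x + 15·y = 72: 6·x = 72, so x* = 12 and y* = (1/3)·12 = 4.

x* = 12, y* = 4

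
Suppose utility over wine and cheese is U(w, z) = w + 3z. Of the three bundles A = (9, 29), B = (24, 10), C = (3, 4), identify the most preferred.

Evaluate utility at each bundle:
U(A) = 96.
U(B) = 54.
U(C) = 15.
Highest utility is A, so A ≻ B ≻ C.

Bundle A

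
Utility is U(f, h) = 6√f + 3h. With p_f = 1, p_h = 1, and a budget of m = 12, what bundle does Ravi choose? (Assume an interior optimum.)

f* = 1, h* = 11

MU_f = 6/(2√f), MU_h = 3.
MRS = 6/(2√f) ÷ 3.
Tangency: set MRS = p_f/p_h = 1/1 = 1.
MRS depends only on f: 1/√f = 1 ⇒ √f = 1/1 = 1 ⇒ f* = 1.
From the budget, 1·h = 12 − 1·1 = 11, so h* = 11.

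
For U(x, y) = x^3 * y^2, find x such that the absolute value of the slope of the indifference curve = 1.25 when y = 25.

x = 30

MU_x = 3·x^2·y^2 and MU_y = 2·x^3·y.
MRS = MU_x/MU_y = (3/2)·y/x.
Substitute y = 25: MRS = 37.5/x. Setting 37.5/x = 1.25 gives x = 37.5/1.25 = 30.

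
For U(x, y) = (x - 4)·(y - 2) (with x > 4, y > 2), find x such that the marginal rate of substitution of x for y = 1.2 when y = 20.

MU_x = (y−2), MU_y = (x−4).
MRS = (y−2)/(x−4).
Substitute y = 20: MRS = 18/(x − 4). Setting this equal to 1.2 gives x − 4 = 18/1.2 = 15, so x = 19.

x = 19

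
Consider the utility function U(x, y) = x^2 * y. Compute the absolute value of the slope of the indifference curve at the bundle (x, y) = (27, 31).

MRS = 62/27

MU_x = 2·x·y and MU_y = x^2.
MRS = MU_x/MU_y = (2/1)·y/x.
At (27, 31): MRS = 62/27.
So at (27, 31) the consumer would give up 62/27 units of y for one more unit of x.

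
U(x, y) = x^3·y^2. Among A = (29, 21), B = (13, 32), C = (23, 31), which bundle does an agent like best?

Evaluate utility at each bundle:
U(A) = 10755549.
U(B) = 2249728.
U(C) = 11692487.
Highest utility is C, so C ≻ A ≻ B.

Bundle C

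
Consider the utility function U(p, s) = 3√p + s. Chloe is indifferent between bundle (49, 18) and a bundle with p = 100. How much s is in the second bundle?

s = 9

U(49, 18) = 39.
Set U(100, s) = 39 and solve.
With p = 100: √100 = 10, so s = 39 − 3·10 = 9.
Check: U(100, 9) = 39.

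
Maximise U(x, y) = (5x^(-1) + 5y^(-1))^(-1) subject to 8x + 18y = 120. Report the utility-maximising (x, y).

For CES with ρ = -1, MRS = (y/x)^2.
Tangency: set MRS = p_x/p_y = 8/18 = 4/9.
So (y/x)^2 = 4/9; taking the square root, y/x = 2/3, i.e. y = (2/3)·x.
Substitute into the budget 8·x + 18·y = 120: 20·x = 120, so x* = 6 and y* = (2/3)·6 = 4.

x* = 6, y* = 4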